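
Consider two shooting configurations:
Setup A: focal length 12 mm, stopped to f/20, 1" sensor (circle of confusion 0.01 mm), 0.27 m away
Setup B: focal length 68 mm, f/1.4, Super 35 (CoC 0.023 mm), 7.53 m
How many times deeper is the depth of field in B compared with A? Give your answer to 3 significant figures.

3.53

Setup A: H = 12²/(20×0.01) + 12 ≈ 732.0 mm; DoF = Df − Dn = 420.78 − 198.77 ≈ 222.01 mm.
Setup B: H = 68²/(1.4×0.023) + 68 ≈ 143670.5 mm; DoF = Df − Dn = 7942.73 − 7158.05 ≈ 784.68 mm.
Ratio = 784.68 / 222.01 ≈ 3.53.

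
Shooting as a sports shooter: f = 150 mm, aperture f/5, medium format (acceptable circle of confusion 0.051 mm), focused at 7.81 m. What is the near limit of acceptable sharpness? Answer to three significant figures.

Hyperfocal distance H = f²/(N·c) + f = 150²/(5 × 0.051) + 150 = 22500/0.255 + 150 ≈ 88385.3 mm ≈ 88.39 m.
Near limit Dn = s·(H − f)/(H + s − 2f) = 7810 × (88385.3 − 150) / (88385.3 + 7810 − 2 × 150) = 7810 × 88235.3 / 95895.3 ≈ 7186.1 mm ≈ 7.19 m.

7.19 m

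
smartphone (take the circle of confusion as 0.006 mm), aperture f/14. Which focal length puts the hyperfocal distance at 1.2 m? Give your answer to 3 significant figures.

10.0 mm

From H = f²/(N·c) + f, with f ≪ H: f ≈ √(H·N·c) = √(1200 × 14 × 0.006) = √100.80 ≈ 10.04 mm.
The +f correction barely moves this — solving exactly, f² + N·c·f − N·c·H = 0 ⇒ f = (−N·c + √((N·c)² + 4·N·c·H))/2 = (−0.084 + √403.21)/2 ≈ 9.9980 mm, so f ≈ 10.0 mm.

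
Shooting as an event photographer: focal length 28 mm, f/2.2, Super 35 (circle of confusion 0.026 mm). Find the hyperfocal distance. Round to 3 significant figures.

13.7 m

Hyperfocal distance H = f²/(N·c) + f = 28²/(2.2 × 0.026) + 28 = 784/0.0572 + 28 ≈ 13734.3 mm ≈ 13.7 m.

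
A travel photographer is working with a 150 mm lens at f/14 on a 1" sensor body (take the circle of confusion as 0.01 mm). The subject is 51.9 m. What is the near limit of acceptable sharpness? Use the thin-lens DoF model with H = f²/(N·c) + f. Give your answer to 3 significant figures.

Hyperfocal distance H = f²/(N·c) + f = 150²/(14 × 0.01) + 150 = 22500/0.14 + 150 ≈ 160864.3 mm ≈ 160.9 m.
Near limit Dn = s·(H − f)/(H + s − 2f) = 51900 × (160864.3 − 150) / (160864.3 + 51900 − 2 × 150) = 51900 × 160714.3 / 212464.3 ≈ 39259 mm ≈ 39.3 m.

39.3 m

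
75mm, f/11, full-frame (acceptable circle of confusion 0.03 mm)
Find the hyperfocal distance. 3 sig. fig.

17.1 m

Hyperfocal distance H = f²/(N·c) + f = 75²/(11 × 0.03) + 75 = 5625/0.33 + 75 ≈ 17120.5 mm ≈ 17.1 m.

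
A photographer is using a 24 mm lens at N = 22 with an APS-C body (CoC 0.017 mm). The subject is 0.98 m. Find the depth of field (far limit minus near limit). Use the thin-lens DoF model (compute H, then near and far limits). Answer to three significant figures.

Hyperfocal distance H = f²/(N·c) + f = 24²/(22 × 0.017) + 24 = 576/0.374 + 24 ≈ 1564.1 mm ≈ 1.564 m.
Near limit Dn = s·(H − f)/(H + s − 2f) = 980 × (1564.1 − 24) / (1564.1 + 980 − 2 × 24) = 980 × 1540.1 / 2496.1 ≈ 604.7 mm.
Far limit Df = s·(H − f)/(H − s) = 980 × (1564.1 − 24) / (1564.1 − 980) = 980 × 1540.1 / 584.1 ≈ 2584.0 mm.
Depth of field = Df − Dn = 2584.0 − 604.7 ≈ 1979.3 mm ≈ 1.98 m.

1.98 m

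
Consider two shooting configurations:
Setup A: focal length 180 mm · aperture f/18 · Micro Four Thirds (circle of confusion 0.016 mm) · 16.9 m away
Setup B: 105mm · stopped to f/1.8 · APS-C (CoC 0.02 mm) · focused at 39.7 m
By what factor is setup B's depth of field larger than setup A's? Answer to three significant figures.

2.03

Setup A: H = 180²/(18×0.016) + 180 ≈ 112680.0 mm; DoF = Df − Dn = 19850.2 − 14713.3 ≈ 5136.9 mm.
Setup B: H = 105²/(1.8×0.02) + 105 ≈ 306355.0 mm; DoF = Df − Dn = 45595 − 35155 ≈ 10440 mm.
Ratio = 10440 / 5136.9 ≈ 2.03.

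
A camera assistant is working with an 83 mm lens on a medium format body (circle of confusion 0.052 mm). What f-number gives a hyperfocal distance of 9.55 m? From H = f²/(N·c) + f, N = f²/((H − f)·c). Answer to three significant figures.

Rearrange H = f²/(N·c) + f for N: N = f² / ((H − f)·c).
N = 83² / ((9550 − 83) × 0.052) = 6889 / 492.3 ≈ 14.

f/14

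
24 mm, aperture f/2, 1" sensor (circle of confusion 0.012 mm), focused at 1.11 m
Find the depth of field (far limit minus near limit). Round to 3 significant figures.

Hyperfocal distance H = f²/(N·c) + f = 24²/(2 × 0.012) + 24 = 576/0.024 + 24 ≈ 24024.0 mm ≈ 24.02 m.
Near limit Dn = s·(H − f)/(H + s − 2f) = 1110 × (24024.0 − 24) / (24024.0 + 1110 − 2 × 24) = 1110 × 24000.0 / 25086.0 ≈ 1061.95 mm.
Far limit Df = s·(H − f)/(H − s) = 1110 × (24024.0 − 24) / (24024.0 − 1110) = 1110 × 24000.0 / 22914.0 ≈ 1162.61 mm.
Depth of field = Df − Dn = 1162.61 − 1061.95 ≈ 100.66 mm.

101 mm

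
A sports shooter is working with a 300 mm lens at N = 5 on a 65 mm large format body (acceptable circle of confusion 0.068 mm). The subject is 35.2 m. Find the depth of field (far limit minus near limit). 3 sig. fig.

9.45 m

Hyperfocal distance H = f²/(N·c) + f = 300²/(5 × 0.068) + 300 = 90000/0.34 + 300 ≈ 265005.9 mm ≈ 265.0 m.
Near limit Dn = s·(H − f)/(H + s − 2f) = 35200 × (265005.9 − 300) / (265005.9 + 35200 − 2 × 300) = 35200 × 264705.9 / 299605.9 ≈ 31099.7 mm.
Far limit Df = s·(H − f)/(H − s) = 35200 × (265005.9 − 300) / (265005.9 − 35200) = 35200 × 264705.9 / 229805.9 ≈ 40545.7 mm.
Depth of field = Df − Dn = 40545.7 − 31099.7 ≈ 9446.0 mm ≈ 9.45 m.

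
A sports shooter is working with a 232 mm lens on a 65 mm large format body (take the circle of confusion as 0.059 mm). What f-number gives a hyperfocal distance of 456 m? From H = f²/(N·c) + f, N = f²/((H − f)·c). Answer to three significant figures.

f/2.00

Rearrange H = f²/(N·c) + f for N: N = f² / ((H − f)·c).
N = 232² / ((456000 − 232) × 0.059) = 53824 / 26890 ≈ 2.00.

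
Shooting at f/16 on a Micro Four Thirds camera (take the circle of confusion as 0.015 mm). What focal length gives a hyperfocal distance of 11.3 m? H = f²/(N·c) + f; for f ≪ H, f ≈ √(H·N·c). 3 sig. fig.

From H = f²/(N·c) + f, with f ≪ H: f ≈ √(H·N·c) = √(11300 × 16 × 0.015) = √2712.0 ≈ 52.08 mm.
Exact: f² + N·c·f − N·c·H = 0 ⇒ f = (−N·c + √((N·c)² + 4·N·c·H))/2 = (−0.24 + √10848)/2 ≈ 51.957 mm ≈ 52.0 mm.

52.0 mm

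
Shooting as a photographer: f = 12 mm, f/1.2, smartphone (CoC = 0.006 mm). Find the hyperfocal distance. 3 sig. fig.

Hyperfocal distance H = f²/(N·c) + f = 12²/(1.2 × 0.006) + 12 = 144/0.0072 + 12 ≈ 20012.0 mm ≈ 20.0 m.

20.0 m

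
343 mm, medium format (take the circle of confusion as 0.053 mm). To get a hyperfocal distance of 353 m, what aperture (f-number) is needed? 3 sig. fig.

Rearrange H = f²/(N·c) + f for N: N = f² / ((H − f)·c).
N = 343² / ((353000 − 343) × 0.053) = 117649 / 18691 ≈ 6.29.

f/6.29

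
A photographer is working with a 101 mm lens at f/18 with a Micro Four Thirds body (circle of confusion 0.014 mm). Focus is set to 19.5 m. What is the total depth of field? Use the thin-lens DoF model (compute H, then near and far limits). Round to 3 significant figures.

Hyperfocal distance H = f²/(N·c) + f = 101²/(18 × 0.014) + 101 = 10201/0.252 + 101 ≈ 40581.2 mm ≈ 40.58 m.
Near limit Dn = s·(H − f)/(H + s − 2f) = 19500 × (40581.2 − 101) / (40581.2 + 19500 − 2 × 101) = 19500 × 40480.2 / 59879.2 ≈ 13183 mm.
Far limit Df = s·(H − f)/(H − s) = 19500 × (40581.2 − 101) / (40581.2 − 19500) = 19500 × 40480.2 / 21081.2 ≈ 37444 mm.
Depth of field = Df − Dn = 37444 − 13183 ≈ 24261 mm ≈ 24.3 m.

24.3 m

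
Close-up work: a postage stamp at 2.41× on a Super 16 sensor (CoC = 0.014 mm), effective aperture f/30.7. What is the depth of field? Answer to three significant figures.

At magnification m, DoF ≈ 2·N_eff·c/m² = 2 × 30.7 × 0.014 / 2.41² = 0.8596 / 5.808 ≈ 0.148 mm.

0.148 mm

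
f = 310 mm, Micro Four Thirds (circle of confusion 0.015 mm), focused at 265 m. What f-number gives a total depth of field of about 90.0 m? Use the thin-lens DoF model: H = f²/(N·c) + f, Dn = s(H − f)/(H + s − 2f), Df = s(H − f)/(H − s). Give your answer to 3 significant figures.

Write h = H − f = f²/(N·c). The thin-lens limits are Dn = s·h/(h + (s−f)) and Df = s·h/(h − (s−f)), so DoF = Df − Dn = 2·s·(s−f)·h / (h² − (s−f)²).
That is a quadratic in h: DoF·h² − 2·s·(s−f)·h − DoF·(s−f)² = 0 ⇒ h = (s−f)·(s + √(s² + DoF²)) / DoF = 264690 × (265000 + √(265000² + 90000²)) / 90000 = 264690 × (265000 + 279866) / 90000 ≈ 1602451 mm.
Then N = f²/(c·h) = 310² / (0.015 × 1602451) = 96100 / 24037 ≈ 4.

f/4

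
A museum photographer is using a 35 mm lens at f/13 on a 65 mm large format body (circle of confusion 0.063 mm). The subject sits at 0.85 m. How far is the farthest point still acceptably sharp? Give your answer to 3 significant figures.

1.87 m

Hyperfocal distance H = f²/(N·c) + f = 35²/(13 × 0.063) + 35 = 1225/0.819 + 35 ≈ 1530.7 mm ≈ 1.531 m.
Far limit Df = s·(H − f)/(H − s) = 850 × (1530.7 − 35) / (1530.7 − 850) = 850 × 1495.7 / 680.7 ≈ 1867.7 mm ≈ 1.87 m.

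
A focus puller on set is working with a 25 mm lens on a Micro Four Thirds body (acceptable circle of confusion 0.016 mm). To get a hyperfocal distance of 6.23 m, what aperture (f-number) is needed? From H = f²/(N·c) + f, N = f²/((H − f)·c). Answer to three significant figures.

f/6.30

Rearrange H = f²/(N·c) + f for N: N = f² / ((H − f)·c).
N = 25² / ((6230 − 25) × 0.016) = 625 / 99.28 ≈ 6.30.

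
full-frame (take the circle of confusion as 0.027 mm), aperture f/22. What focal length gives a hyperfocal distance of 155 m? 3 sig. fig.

From H = f²/(N·c) + f, with f ≪ H: f ≈ √(H·N·c) = √(155000 × 22 × 0.027) = √92070 ≈ 303.4 mm.
The +f correction barely moves this — solving exactly, f² + N·c·f − N·c·H = 0 ⇒ f = (−N·c + √((N·c)² + 4·N·c·H))/2 = (−0.594 + √368280)/2 ≈ 303.13 mm, so f ≈ 303 mm.

303 mm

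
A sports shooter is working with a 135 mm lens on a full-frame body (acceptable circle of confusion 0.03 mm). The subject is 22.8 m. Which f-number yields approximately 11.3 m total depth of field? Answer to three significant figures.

f/6.28

Write h = H − f = f²/(N·c). The thin-lens limits are Dn = s·h/(h + (s−f)) and Df = s·h/(h − (s−f)), so DoF = Df − Dn = 2·s·(s−f)·h / (h² − (s−f)²).
That is a quadratic in h: DoF·h² − 2·s·(s−f)·h − DoF·(s−f)² = 0 ⇒ h = (s−f)·(s + √(s² + DoF²)) / DoF = 22665 × (22800 + √(22800² + 11300²)) / 11300 = 22665 × (22800 + 25446.6) / 11300 ≈ 96771 mm.
Then N = f²/(c·h) = 135² / (0.03 × 96771) = 18225 / 2903.1 ≈ 6.28.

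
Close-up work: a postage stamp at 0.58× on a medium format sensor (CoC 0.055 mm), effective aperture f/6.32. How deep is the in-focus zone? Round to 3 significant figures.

2.07 mm

At magnification m, DoF ≈ 2·N_eff·c/m² = 2 × 6.32 × 0.055 / 0.58² = 0.6952 / 0.3364 ≈ 2.07 mm.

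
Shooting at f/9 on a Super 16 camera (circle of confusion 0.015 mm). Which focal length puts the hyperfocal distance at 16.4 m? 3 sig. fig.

47.0 mm

From H = f²/(N·c) + f, with f ≪ H: f ≈ √(H·N·c) = √(16400 × 9 × 0.015) = √2214.0 ≈ 47.05 mm.
Exact: f² + N·c·f − N·c·H = 0 ⇒ f = (−N·c + √((N·c)² + 4·N·c·H))/2 = (−0.135 + √8856.0)/2 ≈ 46.986 mm ≈ 47.0 mm.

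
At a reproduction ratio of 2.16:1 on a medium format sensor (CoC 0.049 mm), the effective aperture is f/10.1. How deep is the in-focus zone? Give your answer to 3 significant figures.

0.212 mm

At magnification m, DoF ≈ 2·N_eff·c/m² = 2 × 10.1 × 0.049 / 2.16² = 0.9898 / 4.666 ≈ 0.212 mm.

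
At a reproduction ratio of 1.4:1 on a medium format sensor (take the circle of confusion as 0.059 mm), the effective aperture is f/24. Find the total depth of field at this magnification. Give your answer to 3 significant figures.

1.44 mm

At magnification m, DoF ≈ 2·N_eff·c/m² = 2 × 24 × 0.059 / 1.4² = 2.832 / 1.96 ≈ 1.44 mm.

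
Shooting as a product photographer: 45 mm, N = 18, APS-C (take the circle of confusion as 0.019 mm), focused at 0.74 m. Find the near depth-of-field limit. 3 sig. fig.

Hyperfocal distance H = f²/(N·c) + f = 45²/(18 × 0.019) + 45 = 2025/0.342 + 45 ≈ 5966.1 mm ≈ 5.966 m.
Near limit Dn = s·(H − f)/(H + s − 2f) = 740 × (5966.1 − 45) / (5966.1 + 740 − 2 × 45) = 740 × 5921.1 / 6616.1 ≈ 662.26 mm ≈ 0.662 m.

0.662 m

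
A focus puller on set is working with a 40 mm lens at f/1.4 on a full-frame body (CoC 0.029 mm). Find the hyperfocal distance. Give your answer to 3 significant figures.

39.4 m

Hyperfocal distance H = f²/(N·c) + f = 40²/(1.4 × 0.029) + 40 = 1600/0.0406 + 40 ≈ 39448.9 mm ≈ 39.4 m.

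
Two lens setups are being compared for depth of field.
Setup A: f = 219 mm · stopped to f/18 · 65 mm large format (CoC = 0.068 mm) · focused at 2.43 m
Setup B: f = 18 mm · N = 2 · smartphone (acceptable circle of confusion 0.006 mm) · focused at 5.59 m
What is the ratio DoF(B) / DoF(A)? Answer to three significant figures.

Setup A: H = 219²/(18×0.068) + 219 ≈ 39402.8 mm; DoF = Df − Dn = 2575.32 − 2300.21 ≈ 275.11 mm.
Setup B: H = 18²/(2×0.006) + 18 ≈ 27018.0 mm; DoF = Df − Dn = 7043.6 − 4633.7 ≈ 2409.9 mm.
Ratio = 2409.9 / 275.11 ≈ 8.76.

8.76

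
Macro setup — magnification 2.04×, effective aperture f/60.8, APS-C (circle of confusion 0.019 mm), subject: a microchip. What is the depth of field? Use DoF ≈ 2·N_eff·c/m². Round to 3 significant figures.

0.555 mm

At magnification m, DoF ≈ 2·N_eff·c/m² = 2 × 60.8 × 0.019 / 2.04² = 2.31 / 4.162 ≈ 0.555 mm.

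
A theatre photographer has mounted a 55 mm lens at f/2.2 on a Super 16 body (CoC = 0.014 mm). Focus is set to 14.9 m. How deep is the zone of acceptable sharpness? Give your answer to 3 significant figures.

Hyperfocal distance H = f²/(N·c) + f = 55²/(2.2 × 0.014) + 55 = 3025/0.0308 + 55 ≈ 98269.3 mm ≈ 98.27 m.
Near limit Dn = s·(H − f)/(H + s − 2f) = 14900 × (98269.3 − 55) / (98269.3 + 14900 − 2 × 55) = 14900 × 98214.3 / 113059.3 ≈ 12943.6 mm.
Far limit Df = s·(H − f)/(H − s) = 14900 × (98269.3 − 55) / (98269.3 − 14900) = 14900 × 98214.3 / 83369.3 ≈ 17553.1 mm.
Depth of field = Df − Dn = 17553.1 − 12943.6 ≈ 4609.5 mm ≈ 4.61 m.

4.61 m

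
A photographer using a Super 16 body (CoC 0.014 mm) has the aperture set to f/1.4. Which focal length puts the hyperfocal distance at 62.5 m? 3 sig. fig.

From H = f²/(N·c) + f, with f ≪ H: f ≈ √(H·N·c) = √(62500 × 1.4 × 0.014) = √1225.0 ≈ 35.00 mm.
The +f correction barely moves this — solving exactly, f² + N·c·f − N·c·H = 0 ⇒ f = (−N·c + √((N·c)² + 4·N·c·H))/2 = (−0.0196 + √4900.0)/2 ≈ 34.990 mm, so f ≈ 35.0 mm.

35.0 mm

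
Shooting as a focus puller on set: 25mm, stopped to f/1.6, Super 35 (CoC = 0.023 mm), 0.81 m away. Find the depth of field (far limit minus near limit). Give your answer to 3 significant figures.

75.0 mm

Hyperfocal distance H = f²/(N·c) + f = 25²/(1.6 × 0.023) + 25 = 625/0.0368 + 25 ≈ 17008.7 mm ≈ 17.01 m.
Near limit Dn = s·(H − f)/(H + s − 2f) = 810 × (17008.7 − 25) / (17008.7 + 810 − 2 × 25) = 810 × 16983.7 / 17768.7 ≈ 774.215 mm.
Far limit Df = s·(H − f)/(H − s) = 810 × (17008.7 − 25) / (17008.7 − 810) = 810 × 16983.7 / 16198.7 ≈ 849.253 mm.
Depth of field = Df − Dn = 849.253 − 774.215 ≈ 75.038 mm.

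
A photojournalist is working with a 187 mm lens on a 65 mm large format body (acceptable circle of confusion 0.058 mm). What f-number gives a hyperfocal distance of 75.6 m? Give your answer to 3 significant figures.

Rearrange H = f²/(N·c) + f for N: N = f² / ((H − f)·c).
N = 187² / ((75600 − 187) × 0.058) = 34969 / 4374 ≈ 7.99.

f/7.99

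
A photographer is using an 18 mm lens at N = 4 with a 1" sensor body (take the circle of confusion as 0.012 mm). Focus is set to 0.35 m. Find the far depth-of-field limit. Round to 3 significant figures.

Hyperfocal distance H = f²/(N·c) + f = 18²/(4 × 0.012) + 18 = 324/0.048 + 18 ≈ 6768.0 mm ≈ 6.768 m.
Far limit Df = s·(H − f)/(H − s) = 350 × (6768.0 − 18) / (6768.0 − 350) = 350 × 6750.0 / 6418.0 ≈ 368.11 mm.

368 mm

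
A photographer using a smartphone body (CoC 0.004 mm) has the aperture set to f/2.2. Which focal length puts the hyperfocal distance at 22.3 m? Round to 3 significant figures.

14.0 mm

From H = f²/(N·c) + f, with f ≪ H: f ≈ √(H·N·c) = √(22300 × 2.2 × 0.004) = √196.24 ≈ 14.01 mm.
The +f correction barely moves this — solving exactly, f² + N·c·f − N·c·H = 0 ⇒ f = (−N·c + √((N·c)² + 4·N·c·H))/2 = (−0.0088 + √784.96)/2 ≈ 14.004 mm, so f ≈ 14.0 mm.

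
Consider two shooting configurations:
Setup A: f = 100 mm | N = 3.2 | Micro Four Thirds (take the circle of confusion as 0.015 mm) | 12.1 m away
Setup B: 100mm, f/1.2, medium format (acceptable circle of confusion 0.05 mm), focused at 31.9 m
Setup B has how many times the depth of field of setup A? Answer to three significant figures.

Setup A: H = 100²/(3.2×0.015) + 100 ≈ 208433.3 mm; DoF = Df − Dn = 12839.6 − 11441.0 ≈ 1398.6 mm.
Setup B: H = 100²/(1.2×0.05) + 100 ≈ 166766.7 mm; DoF = Df − Dn = 39422 − 26789 ≈ 12633 mm.
Ratio = 12633 / 1398.6 ≈ 9.03.

9.03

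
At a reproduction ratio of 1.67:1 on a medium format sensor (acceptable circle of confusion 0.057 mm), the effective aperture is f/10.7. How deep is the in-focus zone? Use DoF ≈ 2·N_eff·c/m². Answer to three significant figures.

At magnification m, DoF ≈ 2·N_eff·c/m² = 2 × 10.7 × 0.057 / 1.67² = 1.22 / 2.789 ≈ 0.437 mm.

0.437 mm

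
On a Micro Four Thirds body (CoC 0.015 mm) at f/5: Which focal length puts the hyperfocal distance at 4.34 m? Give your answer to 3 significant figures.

18.0 mm

From H = f²/(N·c) + f, with f ≪ H: f ≈ √(H·N·c) = √(4340 × 5 × 0.015) = √325.50 ≈ 18.04 mm.
The +f correction barely moves this — solving exactly, f² + N·c·f − N·c·H = 0 ⇒ f = (−N·c + √((N·c)² + 4·N·c·H))/2 = (−0.075 + √1302.0)/2 ≈ 18.004 mm, so f ≈ 18.0 mm.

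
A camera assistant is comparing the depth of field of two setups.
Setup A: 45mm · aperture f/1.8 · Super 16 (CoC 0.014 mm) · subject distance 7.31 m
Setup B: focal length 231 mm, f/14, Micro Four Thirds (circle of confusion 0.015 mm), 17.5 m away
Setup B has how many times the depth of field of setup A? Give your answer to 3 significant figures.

Setup A: H = 45²/(1.8×0.014) + 45 ≈ 80402.1 mm; DoF = Df − Dn = 8036.6 − 6703.9 ≈ 1332.7 mm.
Setup B: H = 231²/(14×0.015) + 231 ≈ 254331.0 mm; DoF = Df − Dn = 18776.0 − 16386.4 ≈ 2389.6 mm.
Ratio = 2389.6 / 1332.7 ≈ 1.79.

1.79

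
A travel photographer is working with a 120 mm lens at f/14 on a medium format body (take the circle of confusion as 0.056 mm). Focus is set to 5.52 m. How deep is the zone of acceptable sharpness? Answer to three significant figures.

Hyperfocal distance H = f²/(N·c) + f = 120²/(14 × 0.056) + 120 = 14400/0.784 + 120 ≈ 18487.3 mm ≈ 18.49 m.
Near limit Dn = s·(H − f)/(H + s − 2f) = 5520 × (18487.3 − 120) / (18487.3 + 5520 − 2 × 120) = 5520 × 18367.3 / 23767.3 ≈ 4265.8 mm.
Far limit Df = s·(H − f)/(H − s) = 5520 × (18487.3 − 120) / (18487.3 − 5520) = 5520 × 18367.3 / 12967.3 ≈ 7818.7 mm.
Depth of field = Df − Dn = 7818.7 − 4265.8 ≈ 3552.9 mm ≈ 3.55 m.

3.55 m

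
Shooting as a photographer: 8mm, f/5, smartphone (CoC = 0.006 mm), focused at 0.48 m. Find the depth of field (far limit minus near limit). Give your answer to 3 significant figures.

Hyperfocal distance H = f²/(N·c) + f = 8²/(5 × 0.006) + 8 = 64/0.03 + 8 ≈ 2141.3 mm ≈ 2.141 m.
Near limit Dn = s·(H − f)/(H + s − 2f) = 480 × (2141.3 − 8) / (2141.3 + 480 − 2 × 8) = 480 × 2133.3 / 2605.3 ≈ 393.04 mm.
Far limit Df = s·(H − f)/(H − s) = 480 × (2141.3 − 8) / (2141.3 − 480) = 480 × 2133.3 / 1661.3 ≈ 616.37 mm.
Depth of field = Df − Dn = 616.37 − 393.04 ≈ 223.33 mm.

223 mm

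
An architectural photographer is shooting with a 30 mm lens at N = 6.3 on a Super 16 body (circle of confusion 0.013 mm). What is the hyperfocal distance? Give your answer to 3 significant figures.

11.0 m

Hyperfocal distance H = f²/(N·c) + f = 30²/(6.3 × 0.013) + 30 = 900/0.0819 + 30 ≈ 11019.0 mm ≈ 11.0 m.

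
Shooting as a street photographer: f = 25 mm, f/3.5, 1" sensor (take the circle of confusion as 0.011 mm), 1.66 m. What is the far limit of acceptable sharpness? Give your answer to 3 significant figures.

Hyperfocal distance H = f²/(N·c) + f = 25²/(3.5 × 0.011) + 25 = 625/0.0385 + 25 ≈ 16258.8 mm ≈ 16.26 m.
Far limit Df = s·(H − f)/(H − s) = 1660 × (16258.8 − 25) / (16258.8 − 1660) = 1660 × 16233.8 / 14598.8 ≈ 1845.9 mm ≈ 1.85 m.

1.85 m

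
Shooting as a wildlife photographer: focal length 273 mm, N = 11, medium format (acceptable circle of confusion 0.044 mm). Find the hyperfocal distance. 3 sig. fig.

Hyperfocal distance H = f²/(N·c) + f = 273²/(11 × 0.044) + 273 = 74529/0.484 + 273 ≈ 154258.5 mm ≈ 154 m.

154 m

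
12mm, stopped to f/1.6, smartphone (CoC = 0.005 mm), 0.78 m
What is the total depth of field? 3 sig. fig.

66.7 mm

Hyperfocal distance H = f²/(N·c) + f = 12²/(1.6 × 0.005) + 12 = 144/0.008 + 12 ≈ 18012.0 mm ≈ 18.01 m.
Near limit Dn = s·(H − f)/(H + s − 2f) = 780 × (18012.0 − 12) / (18012.0 + 780 − 2 × 12) = 780 × 18000.0 / 18768.0 ≈ 748.082 mm.
Far limit Df = s·(H − f)/(H − s) = 780 × (18012.0 − 12) / (18012.0 − 780) = 780 × 18000.0 / 17232.0 ≈ 814.763 mm.
Depth of field = Df − Dn = 814.763 − 748.082 ≈ 66.681 mm.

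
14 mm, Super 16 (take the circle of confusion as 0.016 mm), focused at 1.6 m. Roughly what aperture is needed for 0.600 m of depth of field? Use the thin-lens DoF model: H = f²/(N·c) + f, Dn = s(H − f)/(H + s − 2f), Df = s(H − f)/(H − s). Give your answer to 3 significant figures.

f/1.40

Write h = H − f = f²/(N·c). The thin-lens limits are Dn = s·h/(h + (s−f)) and Df = s·h/(h − (s−f)), so DoF = Df − Dn = 2·s·(s−f)·h / (h² − (s−f)²).
That is a quadratic in h: DoF·h² − 2·s·(s−f)·h − DoF·(s−f)² = 0 ⇒ h = (s−f)·(s + √(s² + DoF²)) / DoF = 1586 × (1600 + √(1600² + 600²)) / 600 = 1586 × (1600 + 1708.80) / 600 ≈ 8746.3 mm.
Then N = f²/(c·h) = 14² / (0.016 × 8746.3) = 196 / 139.94 ≈ 1.40.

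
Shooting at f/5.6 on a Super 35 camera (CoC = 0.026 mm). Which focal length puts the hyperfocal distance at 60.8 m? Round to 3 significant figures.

94.0 mm

From H = f²/(N·c) + f, with f ≪ H: f ≈ √(H·N·c) = √(60800 × 5.6 × 0.026) = √8852.5 ≈ 94.09 mm.
Exact: f² + N·c·f − N·c·H = 0 ⇒ f = (−N·c + √((N·c)² + 4·N·c·H))/2 = (−0.1456 + √35410)/2 ≈ 94.015 mm ≈ 94.0 mm.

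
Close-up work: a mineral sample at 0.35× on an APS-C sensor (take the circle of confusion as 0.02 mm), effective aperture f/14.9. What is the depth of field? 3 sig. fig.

4.87 mm

At magnification m, DoF ≈ 2·N_eff·c/m² = 2 × 14.9 × 0.02 / 0.35² = 0.596 / 0.1225 ≈ 4.87 mm.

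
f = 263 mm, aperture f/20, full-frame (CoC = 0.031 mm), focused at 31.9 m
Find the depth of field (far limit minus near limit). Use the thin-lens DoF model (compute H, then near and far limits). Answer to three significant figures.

Hyperfocal distance H = f²/(N·c) + f = 263²/(20 × 0.031) + 263 = 69169/0.62 + 263 ≈ 111825.9 mm ≈ 111.8 m.
Near limit Dn = s·(H − f)/(H + s − 2f) = 31900 × (111825.9 − 263) / (111825.9 + 31900 − 2 × 263) = 31900 × 111562.9 / 143199.9 ≈ 24852 mm.
Far limit Df = s·(H − f)/(H − s) = 31900 × (111825.9 − 263) / (111825.9 − 31900) = 31900 × 111562.9 / 79925.9 ≈ 44527 mm.
Depth of field = Df − Dn = 44527 − 24852 ≈ 19675 mm ≈ 19.7 m.

19.7 m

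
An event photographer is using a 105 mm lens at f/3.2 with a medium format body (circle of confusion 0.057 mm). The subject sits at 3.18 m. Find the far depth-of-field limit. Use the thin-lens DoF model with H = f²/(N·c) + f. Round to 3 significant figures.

Hyperfocal distance H = f²/(N·c) + f = 105²/(3.2 × 0.057) + 105 = 11025/0.1824 + 105 ≈ 60549.1 mm ≈ 60.55 m.
Far limit Df = s·(H − f)/(H − s) = 3180 × (60549.1 − 105) / (60549.1 − 3180) = 3180 × 60444.1 / 57369.1 ≈ 3350.4 mm ≈ 3.35 m.

3.35 m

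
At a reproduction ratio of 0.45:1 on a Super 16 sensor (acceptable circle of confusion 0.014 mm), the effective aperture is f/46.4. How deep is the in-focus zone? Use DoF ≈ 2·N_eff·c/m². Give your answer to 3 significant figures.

6.42 mm

At magnification m, DoF ≈ 2·N_eff·c/m² = 2 × 46.4 × 0.014 / 0.45² = 1.299 / 0.2025 ≈ 6.42 mm.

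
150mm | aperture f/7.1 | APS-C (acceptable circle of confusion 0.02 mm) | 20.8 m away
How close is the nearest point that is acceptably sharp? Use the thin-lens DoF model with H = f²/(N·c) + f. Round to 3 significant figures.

18.4 m

Hyperfocal distance H = f²/(N·c) + f = 150²/(7.1 × 0.02) + 150 = 22500/0.142 + 150 ≈ 158600.7 mm ≈ 158.6 m.
Near limit Dn = s·(H − f)/(H + s − 2f) = 20800 × (158600.7 − 150) / (158600.7 + 20800 − 2 × 150) = 20800 × 158450.7 / 179100.7 ≈ 18402 mm ≈ 18.4 m.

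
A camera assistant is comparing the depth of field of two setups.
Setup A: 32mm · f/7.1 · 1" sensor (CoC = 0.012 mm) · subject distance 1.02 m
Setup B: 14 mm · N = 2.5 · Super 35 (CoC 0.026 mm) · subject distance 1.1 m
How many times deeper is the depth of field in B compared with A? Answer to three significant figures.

5.39

Setup A: H = 32²/(7.1×0.012) + 32 ≈ 12050.8 mm; DoF = Df − Dn = 1111.36 − 942.52 ≈ 168.84 mm.
Setup B: H = 14²/(2.5×0.026) + 14 ≈ 3029.4 mm; DoF = Df − Dn = 1719.16 − 808.73 ≈ 910.43 mm.
Ratio = 910.43 / 168.84 ≈ 5.39.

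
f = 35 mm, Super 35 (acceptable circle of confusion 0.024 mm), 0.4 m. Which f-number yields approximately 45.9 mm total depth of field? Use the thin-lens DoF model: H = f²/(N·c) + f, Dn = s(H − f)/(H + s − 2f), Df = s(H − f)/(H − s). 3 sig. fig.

Write h = H − f = f²/(N·c). The thin-lens limits are Dn = s·h/(h + (s−f)) and Df = s·h/(h − (s−f)), so DoF = Df − Dn = 2·s·(s−f)·h / (h² − (s−f)²).
That is a quadratic in h: DoF·h² − 2·s·(s−f)·h − DoF·(s−f)² = 0 ⇒ h = (s−f)·(s + √(s² + DoF²)) / DoF = 365 × (400 + √(400² + 45.9²)) / 45.9 = 365 × (400 + 402.625) / 45.9 ≈ 6382.5 mm.
Then N = f²/(c·h) = 35² / (0.024 × 6382.5) = 1225 / 153.18 ≈ 8.

f/8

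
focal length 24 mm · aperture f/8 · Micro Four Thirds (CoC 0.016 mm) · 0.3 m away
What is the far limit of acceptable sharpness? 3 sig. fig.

320 mm

Hyperfocal distance H = f²/(N·c) + f = 24²/(8 × 0.016) + 24 = 576/0.128 + 24 ≈ 4524.0 mm ≈ 4.524 m.
Far limit Df = s·(H − f)/(H − s) = 300 × (4524.0 − 24) / (4524.0 − 300) = 300 × 4500.0 / 4224.0 ≈ 319.60 mm.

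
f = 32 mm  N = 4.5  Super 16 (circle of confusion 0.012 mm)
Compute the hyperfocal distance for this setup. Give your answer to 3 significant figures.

19.0 m

Hyperfocal distance H = f²/(N·c) + f = 32²/(4.5 × 0.012) + 32 = 1024/0.054 + 32 ≈ 18995.0 mm ≈ 19.0 m.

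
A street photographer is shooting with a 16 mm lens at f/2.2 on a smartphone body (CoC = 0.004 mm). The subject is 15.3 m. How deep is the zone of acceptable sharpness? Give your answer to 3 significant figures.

Hyperfocal distance H = f²/(N·c) + f = 16²/(2.2 × 0.004) + 16 = 256/0.0088 + 16 ≈ 29106.9 mm ≈ 29.11 m.
Near limit Dn = s·(H − f)/(H + s − 2f) = 15300 × (29106.9 − 16) / (29106.9 + 15300 − 2 × 16) = 15300 × 29090.9 / 44374.9 ≈ 10030 mm.
Far limit Df = s·(H − f)/(H − s) = 15300 × (29106.9 − 16) / (29106.9 − 15300) = 15300 × 29090.9 / 13806.9 ≈ 32237 mm.
Depth of field = Df − Dn = 32237 − 10030 ≈ 22207 mm ≈ 22.2 m.

22.2 m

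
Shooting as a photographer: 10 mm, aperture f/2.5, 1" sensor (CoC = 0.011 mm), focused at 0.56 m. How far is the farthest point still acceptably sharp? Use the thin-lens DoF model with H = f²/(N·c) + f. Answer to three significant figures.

0.660 m

Hyperfocal distance H = f²/(N·c) + f = 10²/(2.5 × 0.011) + 10 = 100/0.0275 + 10 ≈ 3646.4 mm ≈ 3.646 m.
Far limit Df = s·(H − f)/(H − s) = 560 × (3646.4 − 10) / (3646.4 − 560) = 560 × 3636.4 / 3086.4 ≈ 659.79 mm ≈ 0.660 m.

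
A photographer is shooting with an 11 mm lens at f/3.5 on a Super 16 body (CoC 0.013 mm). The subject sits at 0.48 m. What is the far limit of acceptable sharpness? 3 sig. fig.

0.583 m

Hyperfocal distance H = f²/(N·c) + f = 11²/(3.5 × 0.013) + 11 = 121/0.0455 + 11 ≈ 2670.3 mm ≈ 2.670 m.
Far limit Df = s·(H − f)/(H − s) = 480 × (2670.3 − 11) / (2670.3 − 480) = 480 × 2659.3 / 2190.3 ≈ 582.78 mm ≈ 0.583 m.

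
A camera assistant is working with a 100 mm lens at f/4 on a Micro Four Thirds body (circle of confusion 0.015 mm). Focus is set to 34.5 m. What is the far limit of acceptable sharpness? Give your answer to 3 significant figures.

43.5 m

Hyperfocal distance H = f²/(N·c) + f = 100²/(4 × 0.015) + 100 = 10000/0.06 + 100 ≈ 166766.7 mm ≈ 166.8 m.
Far limit Df = s·(H − f)/(H − s) = 34500 × (166766.7 − 100) / (166766.7 − 34500) = 34500 × 166666.7 / 132266.7 ≈ 43473 mm ≈ 43.5 m.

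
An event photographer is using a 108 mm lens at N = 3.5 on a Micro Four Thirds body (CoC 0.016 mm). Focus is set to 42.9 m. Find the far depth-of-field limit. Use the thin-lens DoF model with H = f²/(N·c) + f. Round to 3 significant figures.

54.0 m

Hyperfocal distance H = f²/(N·c) + f = 108²/(3.5 × 0.016) + 108 = 11664/0.056 + 108 ≈ 208393.7 mm ≈ 208.4 m.
Far limit Df = s·(H − f)/(H − s) = 42900 × (208393.7 − 108) / (208393.7 − 42900) = 42900 × 208285.7 / 165493.7 ≈ 53993 mm ≈ 54.0 m.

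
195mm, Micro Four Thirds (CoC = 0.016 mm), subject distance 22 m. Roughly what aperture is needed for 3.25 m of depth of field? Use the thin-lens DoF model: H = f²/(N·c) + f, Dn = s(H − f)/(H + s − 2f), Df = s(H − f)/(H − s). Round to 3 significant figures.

f/8.01

Write h = H − f = f²/(N·c). The thin-lens limits are Dn = s·h/(h + (s−f)) and Df = s·h/(h − (s−f)), so DoF = Df − Dn = 2·s·(s−f)·h / (h² − (s−f)²).
That is a quadratic in h: DoF·h² − 2·s·(s−f)·h − DoF·(s−f)² = 0 ⇒ h = (s−f)·(s + √(s² + DoF²)) / DoF = 21805 × (22000 + √(22000² + 3250²)) / 3250 = 21805 × (22000 + 22238.8) / 3250 ≈ 296808 mm.
Then N = f²/(c·h) = 195² / (0.016 × 296808) = 38025 / 4748.9 ≈ 8.01.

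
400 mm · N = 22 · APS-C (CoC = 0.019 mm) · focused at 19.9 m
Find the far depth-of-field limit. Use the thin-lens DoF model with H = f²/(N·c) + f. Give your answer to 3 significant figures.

Hyperfocal distance H = f²/(N·c) + f = 400²/(22 × 0.019) + 400 = 160000/0.418 + 400 ≈ 383175.1 mm ≈ 383.2 m.
Far limit Df = s·(H − f)/(H − s) = 19900 × (383175.1 − 400) / (383175.1 − 19900) = 19900 × 382775.1 / 363275.1 ≈ 20968 mm ≈ 21.0 m.

21.0 m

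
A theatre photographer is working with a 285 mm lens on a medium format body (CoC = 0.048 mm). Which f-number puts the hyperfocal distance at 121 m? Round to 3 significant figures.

f/14

Rearrange H = f²/(N·c) + f for N: N = f² / ((H − f)·c).
N = 285² / ((121000 − 285) × 0.048) = 81225 / 5794 ≈ 14.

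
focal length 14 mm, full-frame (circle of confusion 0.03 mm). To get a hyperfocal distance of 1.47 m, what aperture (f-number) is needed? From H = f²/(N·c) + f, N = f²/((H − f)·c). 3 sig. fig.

Rearrange H = f²/(N·c) + f for N: N = f² / ((H − f)·c).
N = 14² / ((1470 − 14) × 0.03) = 196 / 43.68 ≈ 4.49.

f/4.49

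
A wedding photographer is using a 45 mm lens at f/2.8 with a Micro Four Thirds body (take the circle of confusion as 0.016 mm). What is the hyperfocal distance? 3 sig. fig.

Hyperfocal distance H = f²/(N·c) + f = 45²/(2.8 × 0.016) + 45 = 2025/0.0448 + 45 ≈ 45245.9 mm ≈ 45.2 m.

45.2 m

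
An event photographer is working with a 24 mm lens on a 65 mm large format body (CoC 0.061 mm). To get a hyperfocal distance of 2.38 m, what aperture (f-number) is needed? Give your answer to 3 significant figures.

Rearrange H = f²/(N·c) + f for N: N = f² / ((H − f)·c).
N = 24² / ((2380 − 24) × 0.061) = 576 / 143.7 ≈ 4.01.

f/4.01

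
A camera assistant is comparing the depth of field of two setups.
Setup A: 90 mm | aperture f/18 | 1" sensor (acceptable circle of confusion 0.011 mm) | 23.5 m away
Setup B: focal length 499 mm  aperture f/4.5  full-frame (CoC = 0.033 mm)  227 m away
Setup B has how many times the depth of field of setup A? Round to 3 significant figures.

1.56

Setup A: H = 90²/(18×0.011) + 90 ≈ 40999.1 mm; DoF = Df − Dn = 54938 − 14947 ≈ 39991 mm.
Setup B: H = 499²/(4.5×0.033) + 499 ≈ 1677273.4 mm; DoF = Df − Dn = 262452 − 199986 ≈ 62466 mm.
Ratio = 62466 / 39991 ≈ 1.56.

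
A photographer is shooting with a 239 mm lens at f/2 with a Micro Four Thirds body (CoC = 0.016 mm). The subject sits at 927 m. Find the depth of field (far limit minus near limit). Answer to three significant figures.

Hyperfocal distance H = f²/(N·c) + f = 239²/(2 × 0.016) + 239 = 57121/0.032 + 239 ≈ 1785270.2 mm ≈ 1785 m.
Near limit Dn = s·(H − f)/(H + s − 2f) = 927000 × (1785270.2 − 239) / (1785270.2 + 927000 − 2 × 239) = 927000 × 1785031.2 / 2711792.2 ≈ 610196 mm.
Far limit Df = s·(H − f)/(H − s) = 927000 × (1785270.2 − 239) / (1785270.2 − 927000) = 927000 × 1785031.2 / 858270.2 ≈ 1927975 mm.
Depth of field = Df − Dn = 1927975 − 610196 ≈ 1317779 mm ≈ 1320 m.

1320 m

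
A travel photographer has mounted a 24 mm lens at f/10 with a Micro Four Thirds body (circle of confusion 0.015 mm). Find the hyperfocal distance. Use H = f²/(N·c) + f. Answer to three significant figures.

Hyperfocal distance H = f²/(N·c) + f = 24²/(10 × 0.015) + 24 = 576/0.15 + 24 ≈ 3864.0 mm ≈ 3.86 m.

3.86 m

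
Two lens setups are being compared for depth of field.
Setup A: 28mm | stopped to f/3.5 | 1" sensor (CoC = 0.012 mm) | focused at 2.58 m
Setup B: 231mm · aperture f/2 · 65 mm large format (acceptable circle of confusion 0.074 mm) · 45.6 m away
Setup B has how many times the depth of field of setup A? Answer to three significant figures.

Setup A: H = 28²/(3.5×0.012) + 28 ≈ 18694.7 mm; DoF = Df − Dn = 2988.58 − 2269.70 ≈ 718.88 mm.
Setup B: H = 231²/(2×0.074) + 231 ≈ 360778.3 mm; DoF = Df − Dn = 52164 − 40503 ≈ 11661 mm.
Ratio = 11661 / 718.88 ≈ 16.2.

16.2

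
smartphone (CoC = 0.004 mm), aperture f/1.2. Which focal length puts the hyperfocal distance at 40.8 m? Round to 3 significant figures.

14.0 mm

From H = f²/(N·c) + f, with f ≪ H: f ≈ √(H·N·c) = √(40800 × 1.2 × 0.004) = √195.84 ≈ 13.99 mm.
The +f correction barely moves this — solving exactly, f² + N·c·f − N·c·H = 0 ⇒ f = (−N·c + √((N·c)² + 4·N·c·H))/2 = (−0.0048 + √783.36)/2 ≈ 13.992 mm, so f ≈ 14.0 mm.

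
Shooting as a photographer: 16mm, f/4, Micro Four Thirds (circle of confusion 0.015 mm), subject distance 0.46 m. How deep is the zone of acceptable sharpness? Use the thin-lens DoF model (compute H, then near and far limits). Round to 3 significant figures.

96.8 mm

Hyperfocal distance H = f²/(N·c) + f = 16²/(4 × 0.015) + 16 = 256/0.06 + 16 ≈ 4282.7 mm ≈ 4.283 m.
Near limit Dn = s·(H − f)/(H + s − 2f) = 460 × (4282.7 − 16) / (4282.7 + 460 − 2 × 16) = 460 × 4266.7 / 4710.7 ≈ 416.643 mm.
Far limit Df = s·(H − f)/(H − s) = 460 × (4282.7 − 16) / (4282.7 − 460) = 460 × 4266.7 / 3822.7 ≈ 513.429 mm.
Depth of field = Df − Dn = 513.429 − 416.643 ≈ 96.786 mm.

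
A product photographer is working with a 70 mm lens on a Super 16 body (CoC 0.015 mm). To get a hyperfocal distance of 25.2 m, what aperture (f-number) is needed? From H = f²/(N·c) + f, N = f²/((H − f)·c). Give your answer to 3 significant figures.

f/13

Rearrange H = f²/(N·c) + f for N: N = f² / ((H − f)·c).
N = 70² / ((25200 − 70) × 0.015) = 4900 / 376.9 ≈ 13.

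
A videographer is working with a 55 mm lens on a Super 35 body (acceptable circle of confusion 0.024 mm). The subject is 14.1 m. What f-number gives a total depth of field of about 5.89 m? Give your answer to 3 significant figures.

Write h = H − f = f²/(N·c). The thin-lens limits are Dn = s·h/(h + (s−f)) and Df = s·h/(h − (s−f)), so DoF = Df − Dn = 2·s·(s−f)·h / (h² − (s−f)²).
That is a quadratic in h: DoF·h² − 2·s·(s−f)·h − DoF·(s−f)² = 0 ⇒ h = (s−f)·(s + √(s² + DoF²)) / DoF = 14045 × (14100 + √(14100² + 5890²)) / 5890 = 14045 × (14100 + 15280.8) / 5890 ≈ 70060 mm.
Then N = f²/(c·h) = 55² / (0.024 × 70060) = 3025 / 1681.4 ≈ 1.80.

f/1.80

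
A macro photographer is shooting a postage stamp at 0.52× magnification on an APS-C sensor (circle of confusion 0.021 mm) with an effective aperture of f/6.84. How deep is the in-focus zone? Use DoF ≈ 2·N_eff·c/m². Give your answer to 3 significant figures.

At magnification m, DoF ≈ 2·N_eff·c/m² = 2 × 6.84 × 0.021 / 0.52² = 0.2873 / 0.2704 ≈ 1.06 mm.

1.06 mm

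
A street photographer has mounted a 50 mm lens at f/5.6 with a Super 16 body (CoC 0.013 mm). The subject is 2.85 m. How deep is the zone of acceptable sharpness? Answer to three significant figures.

468 mm

Hyperfocal distance H = f²/(N·c) + f = 50²/(5.6 × 0.013) + 50 = 2500/0.0728 + 50 ≈ 34390.7 mm ≈ 34.39 m.
Near limit Dn = s·(H − f)/(H + s − 2f) = 2850 × (34390.7 − 50) / (34390.7 + 2850 − 2 × 50) = 2850 × 34340.7 / 37140.7 ≈ 2635.14 mm.
Far limit Df = s·(H − f)/(H − s) = 2850 × (34390.7 − 50) / (34390.7 − 2850) = 2850 × 34340.7 / 31540.7 ≈ 3103.01 mm.
Depth of field = Df − Dn = 3103.01 − 2635.14 ≈ 467.87 mm.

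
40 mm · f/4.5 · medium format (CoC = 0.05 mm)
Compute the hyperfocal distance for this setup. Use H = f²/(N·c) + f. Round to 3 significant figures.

7.15 m

Hyperfocal distance H = f²/(N·c) + f = 40²/(4.5 × 0.05) + 40 = 1600/0.225 + 40 ≈ 7151.1 mm ≈ 7.15 m.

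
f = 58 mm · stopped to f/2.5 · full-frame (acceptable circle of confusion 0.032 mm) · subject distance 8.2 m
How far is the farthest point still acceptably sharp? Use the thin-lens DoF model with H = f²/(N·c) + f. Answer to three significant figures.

10.2 m

Hyperfocal distance H = f²/(N·c) + f = 58²/(2.5 × 0.032) + 58 = 3364/0.08 + 58 ≈ 42108.0 mm ≈ 42.11 m.
Far limit Df = s·(H − f)/(H − s) = 8200 × (42108.0 − 58) / (42108.0 − 8200) = 8200 × 42050.0 / 33908.0 ≈ 10169 mm ≈ 10.2 m.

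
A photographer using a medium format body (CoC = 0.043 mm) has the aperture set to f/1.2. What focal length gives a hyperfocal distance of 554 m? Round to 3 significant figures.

169 mm

From H = f²/(N·c) + f, with f ≪ H: f ≈ √(H·N·c) = √(554000 × 1.2 × 0.043) = √28586 ≈ 169.1 mm.
The +f correction barely moves this — solving exactly, f² + N·c·f − N·c·H = 0 ⇒ f = (−N·c + √((N·c)² + 4·N·c·H))/2 = (−0.0516 + √114346)/2 ≈ 169.05 mm, so f ≈ 169 mm.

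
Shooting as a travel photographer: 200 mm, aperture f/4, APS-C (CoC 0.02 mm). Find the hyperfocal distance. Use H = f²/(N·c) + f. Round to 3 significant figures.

Hyperfocal distance H = f²/(N·c) + f = 200²/(4 × 0.02) + 200 = 40000/0.08 + 200 ≈ 500200.0 mm ≈ 500 m.

500 m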